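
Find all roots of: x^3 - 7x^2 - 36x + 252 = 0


Let p(x) = x^3 - 7x^2 - 36x + 252. By the rational root theorem (leading coefficient 1), any rational root is an integer divisor of 252: try ±1, ±2, ... in turn.
Test x = 1: value = 210 ≠ 0.
Test x = -1: value = 280 ≠ 0.
Test x = 2: value = 160 ≠ 0.
Test x = -2: value = 288 ≠ 0.
Test x = 3: value = 108 ≠ 0.
Test x = -3: value = 270 ≠ 0.
Test x = 4: value = 60 ≠ 0.
Test x = -4: value = 220 ≠ 0.
Test x = 6: value = 0 ✓, so (x - 6) is a factor.
Synthetic division by (x - 6): bring down 1; 1(6) - 7 = -1; (-1)(6) - 36 = -42; (-42)(6) + 252 = 0 → quotient x^2 - x - 42, remainder 0.
Solve the quadratic x^2 - x - 42 = 0: discriminant = (-1)^2 - 4(1)(-42) = 1 + 168 = 169.
sqrt(169) = 13, so x = (1 ± 13)/2: x = 7 or x = -6.
Collecting all roots found:

x = -6, x = 6, x = 7


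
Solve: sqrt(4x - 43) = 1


Square both sides: 4x - 43 = 1^2 = 1
4x = 1 + 43 = 44
x = 11
Check: sqrt(4*11 - 43) = sqrt(1) = 1 ✓

x = 11


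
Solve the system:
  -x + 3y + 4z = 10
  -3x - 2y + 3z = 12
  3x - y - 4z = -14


Using Cramer's rule. Expand each determinant along the first row.
D  = (-1)*[(-2)*(-4) - 3*(-1)] - 3*[(-3)*(-4) - 3*3] + 4*[(-3)*(-1) - (-2)*3]
  = (-1)*(11) - 3*(3) + 4*(9) = 16
Dx = 10*[(-2)*(-4) - 3*(-1)] - 3*[12*(-4) - 3*(-14)] + 4*[12*(-1) - (-2)*(-14)]
  = 10*(11) - 3*(-6) + 4*(-40) = -32
Dy = (-1)*[12*(-4) - 3*(-14)] - 10*[(-3)*(-4) - 3*3] + 4*[(-3)*(-14) - 12*3]
  = (-1)*(-6) - 10*(3) + 4*(6) = 0
Dz = (-1)*[(-2)*(-14) - 12*(-1)] - 3*[(-3)*(-14) - 12*3] + 10*[(-3)*(-1) - (-2)*3]
  = (-1)*(40) - 3*(6) + 10*(9) = 32
x = Dx/D = -32/16 = -2, y = Dy/D = 0/16 = 0, z = Dz/D = 32/16 = 2
Check eq1: (-1)(-2) + (3)(0) + (4)(2) = 10 = 10 ✓
Check eq2: (-3)(-2) + (-2)(0) + (3)(2) = 12 = 12 ✓
Check eq3: (3)(-2) + (-1)(0) + (-4)(2) = -14 = -14 ✓

x = -2, y = 0, z = 2


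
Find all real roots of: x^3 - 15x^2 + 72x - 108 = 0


Let p(x) = x^3 - 15x^2 + 72x - 108. By the rational root theorem (leading coefficient 1), any rational root is an integer divisor of 108: try ±1, ±2, ... in turn.
Test x = 1: value = -50 ≠ 0.
Test x = -1: value = -196 ≠ 0.
Test x = 2: value = -16 ≠ 0.
Test x = -2: value = -320 ≠ 0.
Test x = 3: value = 0 ✓, so (x - 3) is a factor.
Synthetic division by (x - 3): bring down 1; 1(3) - 15 = -12; (-12)(3) + 72 = 36; 36(3) - 108 = 0 → quotient x^2 - 12x + 36, remainder 0.
Solve the quadratic x^2 - 12x + 36 = 0: discriminant = (-12)^2 - 4(1)(36) = 144 - 144 = 0.
Discriminant = 0, so a double root: x = 12/2 = 6.

x = 3, x = 6 (multiplicity 2)


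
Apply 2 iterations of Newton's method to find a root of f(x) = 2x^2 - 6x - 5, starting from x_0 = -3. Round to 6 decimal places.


Newton's method: x_(n+1) = x_n - f(x_n)/f'(x_n)
f(x) = 2x^2 - 6x - 5
f'(x) = 4x - 6

Iteration 1:
  f(-3.000000) = 31.000000
  f'(-3.000000) = -18.000000
  x_1 = -3.000000 - (31.000000)/(-18.000000) = -1.277778

Iteration 2:
  f(-1.277778) = 5.932099
  f'(-1.277778) = -11.111111
  x_2 = -1.277778 - (5.932099)/(-11.111111) = -0.743889

x_2 = -0.743889


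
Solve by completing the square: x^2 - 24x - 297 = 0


Start: x^2 - 24x - 297 = 0
Move constant: x^2 - 24x = 297
Half of -24 is -12, squared is 144
Add 144 to both sides: x^2 - 24x + 144 = 441
(x - 12)^2 = 441
x - 12 = ±21
x = 12 + 21 = 33 or x = 12 - 21 = -9

x = -9, x = 33


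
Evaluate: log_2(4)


We need the exponent such that 2^? = 4
2^2 = 4
Therefore log_2(4) = 2

2


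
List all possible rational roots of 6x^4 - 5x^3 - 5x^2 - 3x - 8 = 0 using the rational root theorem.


Rational root theorem: possible roots are ±p/q where:
  p divides the constant term (-8): p ∈ {1, 2, 4, 8}
  q divides the leading coefficient (6): q ∈ {1, 2, 3, 6}

All possible rational roots: -8, -4, -8/3, -2, -4/3, -1, -2/3, -1/2, -1/3, -1/6, 1/6, 1/3, 1/2, 2/3, 1, 4/3, 2, 8/3, 4, 8

-8, -4, -8/3, -2, -4/3, -1, -2/3, -1/2, -1/3, -1/6, 1/6, 1/3, 1/2, 2/3, 1, 4/3, 2, 8/3, 4, 8


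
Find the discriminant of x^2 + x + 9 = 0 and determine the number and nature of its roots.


For ax^2 + bx + c = 0, discriminant D = b^2 - 4ac
Here a = 1, b = 1, c = 9
D = (1)^2 - 4(1)(9) = 1 - 36 = -35

D = -35 < 0
The equation has no real roots (2 complex conjugate roots).

Discriminant = -35, no real roots (2 complex conjugate roots)


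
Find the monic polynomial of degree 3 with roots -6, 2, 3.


A monic polynomial with roots -6, 2, 3 is:
p(x) = (x + 6)(x - 2)(x - 3)
After multiplying by (x + 6): x + 6
After multiplying by (x - 2): x^2 + 4x - 12
After multiplying by (x - 3): x^3 + x^2 - 24x + 36

x^3 + x^2 - 24x + 36


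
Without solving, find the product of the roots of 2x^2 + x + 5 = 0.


By Vieta's formulas for ax^2 + bx + c = 0:
  Sum of roots = -b/a
  Product of roots = c/a

Here a = 2, b = 1, c = 5
Sum = -(1)/2 = -1/2
Product = 5/2 = 5/2

Product = 5/2


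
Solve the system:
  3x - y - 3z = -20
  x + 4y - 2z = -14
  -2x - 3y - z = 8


Using Cramer's rule. Expand each determinant along the first row.
D  = 3*[4*(-1) - (-2)*(-3)] - (-1)*[1*(-1) - (-2)*(-2)] + (-3)*[1*(-3) - 4*(-2)]
  = 3*(-10) - (-1)*(-5) + (-3)*(5) = -50
Dx = (-20)*[4*(-1) - (-2)*(-3)] - (-1)*[(-14)*(-1) - (-2)*8] + (-3)*[(-14)*(-3) - 4*8]
  = (-20)*(-10) - (-1)*(30) + (-3)*(10) = 200
Dy = 3*[(-14)*(-1) - (-2)*8] - (-20)*[1*(-1) - (-2)*(-2)] + (-3)*[1*8 - (-14)*(-2)]
  = 3*(30) - (-20)*(-5) + (-3)*(-20) = 50
Dz = 3*[4*8 - (-14)*(-3)] - (-1)*[1*8 - (-14)*(-2)] + (-20)*[1*(-3) - 4*(-2)]
  = 3*(-10) - (-1)*(-20) + (-20)*(5) = -150
x = Dx/D = 200/-50 = -4, y = Dy/D = 50/-50 = -1, z = Dz/D = -150/-50 = 3
Check eq1: (3)(-4) + (-1)(-1) + (-3)(3) = -20 = -20 ✓
Check eq2: (1)(-4) + (4)(-1) + (-2)(3) = -14 = -14 ✓
Check eq3: (-2)(-4) + (-3)(-1) + (-1)(3) = 8 = 8 ✓

x = -4, y = -1, z = 3


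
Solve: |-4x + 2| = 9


An absolute value equation |expr| = 9 gives two cases:
Case 1: -4x + 2 = 9
  -4x = 7, so x = -7/4
Case 2: -4x + 2 = -9
  -4x = -11, so x = 11/4

x = -7/4, x = 11/4


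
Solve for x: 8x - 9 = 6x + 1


Starting with: 8x - 9 = 6x + 1
Move all x terms to left: (8 - 6)x = 1 + 9
Simplify: 2x = 10
Divide both sides by 2: x = 5

x = 5


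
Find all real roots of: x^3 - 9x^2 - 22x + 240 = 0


Let p(x) = x^3 - 9x^2 - 22x + 240. By the rational root theorem (leading coefficient 1), any rational root is an integer divisor of 240: try ±1, ±2, ... in turn.
Test x = 1: value = 210 ≠ 0.
Test x = -1: value = 252 ≠ 0.
Test x = 2: value = 168 ≠ 0.
Test x = -2: value = 240 ≠ 0.
Test x = 3: value = 120 ≠ 0.
Test x = -3: value = 198 ≠ 0.
Test x = 4: value = 72 ≠ 0.
Test x = -4: value = 120 ≠ 0.
Test x = 5: value = 30 ≠ 0.
Test x = -5: value = 0 ✓, so (x + 5) is a factor.
Synthetic division by (x + 5): bring down 1; 1(-5) - 9 = -14; (-14)(-5) - 22 = 48; 48(-5) + 240 = 0 → quotient x^2 - 14x + 48, remainder 0.
Solve the quadratic x^2 - 14x + 48 = 0: discriminant = (-14)^2 - 4(1)(48) = 196 - 192 = 4.
sqrt(4) = 2, so x = (14 ± 2)/2: x = 8 or x = 6.

x = -5, x = 6, x = 8


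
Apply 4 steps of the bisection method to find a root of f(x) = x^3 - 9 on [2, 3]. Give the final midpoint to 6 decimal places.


f(x) = x^3 - 9
f(2) = -1 < 0
f(3) = 18 > 0

Step 1: midpoint = (2.000000 + 3.000000)/2 = 2.500000
  f(2.500000) = 6.625000
  f(mid) > 0, so root is in [2.000000, 2.500000]

Step 2: midpoint = (2.000000 + 2.500000)/2 = 2.250000
  f(2.250000) = 2.390625
  f(mid) > 0, so root is in [2.000000, 2.250000]

Step 3: midpoint = (2.000000 + 2.250000)/2 = 2.125000
  f(2.125000) = 0.595703
  f(mid) > 0, so root is in [2.000000, 2.125000]

Step 4: midpoint = (2.000000 + 2.125000)/2 = 2.062500
  f(2.062500) = -0.226318
  f(mid) < 0, so root is in [2.062500, 2.125000]

midpoint = 2.062500


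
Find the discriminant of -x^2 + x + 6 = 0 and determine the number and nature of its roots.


For ax^2 + bx + c = 0, discriminant D = b^2 - 4ac
Here a = -1, b = 1, c = 6
D = (1)^2 - 4(-1)(6) = 1 + 24 = 25

D = 25 > 0 and is a perfect square (sqrt = 5)
The equation has 2 distinct real rational roots.

Discriminant = 25, 2 distinct real rational roots


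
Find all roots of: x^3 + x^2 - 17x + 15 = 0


Let p(x) = x^3 + x^2 - 17x + 15. By the rational root theorem (leading coefficient 1), any rational root is an integer divisor of 15: try ±1, ±2, ... in turn.
Test x = 1: value = 0 ✓, so (x - 1) is a factor.
Synthetic division by (x - 1): bring down 1; 1(1) + 1 = 2; 2(1) - 17 = -15; (-15)(1) + 15 = 0 → quotient x^2 + 2x - 15, remainder 0.
Solve the quadratic x^2 + 2x - 15 = 0: discriminant = 2^2 - 4(1)(-15) = 4 + 60 = 64.
sqrt(64) = 8, so x = (-2 ± 8)/2: x = 3 or x = -5.
Collecting all roots found:

x = -5, x = 1, x = 3


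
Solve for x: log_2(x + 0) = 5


Convert to exponential form: x + 0 = 2^5 = 32
x = 32 - 0 = 32
Check: log_2(32 + 0) = log_2(32) = log_2(32) = 5 ✓

x = 32


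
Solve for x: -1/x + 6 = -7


Subtract 6 from both sides: -1/x = -13
Multiply both sides by x: -1 = -13 * x
Divide by -13: x = 1/13

x = 1/13


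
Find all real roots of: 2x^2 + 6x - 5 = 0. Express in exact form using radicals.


Using the quadratic formula: x = (-b ± sqrt(b^2 - 4ac)) / (2a)
Here a = 2, b = 6, c = -5
Discriminant = b^2 - 4ac = 6^2 - 4(2)(-5) = 36 + 40 = 76
Since discriminant = 76 > 0, there are two real roots.
x = (-6 ± 2*sqrt(19)) / 4
Simplifying: x = (-3 ± sqrt(19)) / 2
Numerically: x ≈ 0.6794 or x ≈ -3.6794

x = (-3 + sqrt(19)) / 2 or x = (-3 - sqrt(19)) / 2


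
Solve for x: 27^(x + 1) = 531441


Express both sides with the same base.
531441 = 27^4
Since the bases match, equate exponents: x + 1 = 4
So x = 4 - (1) = 3

x = 3


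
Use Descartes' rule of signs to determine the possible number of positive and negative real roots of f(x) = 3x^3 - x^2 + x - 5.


Descartes' rule of signs:

For positive roots, count sign changes in f(x) = 3x^3 - x^2 + x - 5:
Signs of coefficients: +, -, +, -
Number of sign changes: 3
Possible positive real roots: 3, 1

For negative roots, examine f(-x) = -3x^3 - x^2 - x - 5:
Signs of coefficients: -, -, -, -
Number of sign changes: 0
Possible negative real roots: 0

Positive roots: 3 or 1; Negative roots: 0


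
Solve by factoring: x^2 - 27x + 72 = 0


We need two numbers that multiply to 72 and add to -27.
Those numbers are -3 and -24 (since (-3) * (-24) = 72 and (-3) + (-24) = -27).
So x^2 - 27x + 72 = (x - 3)(x - 24) = 0
Setting each factor to zero: x = 3 or x = 24

x = 3, x = 24


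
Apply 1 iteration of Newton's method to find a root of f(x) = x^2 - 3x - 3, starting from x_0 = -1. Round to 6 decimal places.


Newton's method: x_(n+1) = x_n - f(x_n)/f'(x_n)
f(x) = x^2 - 3x - 3
f'(x) = 2x - 3

Iteration 1:
  f(-1.000000) = 1.000000
  f'(-1.000000) = -5.000000
  x_1 = -1.000000 - (1.000000)/(-5.000000) = -0.800000

x_1 = -0.800000


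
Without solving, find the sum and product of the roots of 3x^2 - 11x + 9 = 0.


By Vieta's formulas for ax^2 + bx + c = 0:
  Sum of roots = -b/a
  Product of roots = c/a

Here a = 3, b = -11, c = 9
Sum = -(-11)/3 = 11/3
Product = 9/3 = 3

Sum = 11/3, Product = 3


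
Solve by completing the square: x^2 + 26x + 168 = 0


Start: x^2 + 26x + 168 = 0
Move constant: x^2 + 26x = -168
Half of 26 is 13, squared is 169
Add 169 to both sides: x^2 + 26x + 169 = 1
(x + 13)^2 = 1
x + 13 = ±1
x = -13 + 1 = -12 or x = -13 - 1 = -14

x = -14, x = -12


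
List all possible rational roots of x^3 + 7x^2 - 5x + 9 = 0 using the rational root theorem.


Rational root theorem: possible roots are ±p/q where:
  p divides the constant term (9): p ∈ {1, 3, 9}
  q divides the leading coefficient (1): q ∈ {1}

All possible rational roots: -9, -3, -1, 1, 3, 9

-9, -3, -1, 1, 3, 9


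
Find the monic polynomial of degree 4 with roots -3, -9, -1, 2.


A monic polynomial with roots -3, -9, -1, 2 is:
p(x) = (x + 3)(x + 9)(x + 1)(x - 2)
After multiplying by (x + 3): x + 3
After multiplying by (x + 9): x^2 + 12x + 27
After multiplying by (x + 1): x^3 + 13x^2 + 39x + 27
After multiplying by (x - 2): x^4 + 11x^3 + 13x^2 - 51x - 54

x^4 + 11x^3 + 13x^2 - 51x - 54


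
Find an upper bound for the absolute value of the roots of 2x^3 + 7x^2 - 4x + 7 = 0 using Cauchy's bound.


Cauchy's bound: all roots r satisfy |r| <= 1 + max(|a_i/a_n|) for i = 0,...,n-1
where a_n is the leading coefficient.

Coefficients: [2, 7, -4, 7]
Leading coefficient a_n = 2
Ratios |a_i/a_n|: 7/2, 2, 7/2
Maximum ratio: 7/2
Cauchy's bound: |r| <= 1 + 7/2 = 9/2

Upper bound = 9/2


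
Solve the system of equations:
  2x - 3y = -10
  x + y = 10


Using Cramer's rule:
Determinant D = (2)(1) - (1)(-3) = 2 + 3 = 5
Dx = (-10)(1) - (10)(-3) = -10 + 30 = 20
Dy = (2)(10) - (1)(-10) = 20 + 10 = 30
x = Dx/D = 20/5 = 4
y = Dy/D = 30/5 = 6

x = 4, y = 6


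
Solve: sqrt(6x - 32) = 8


Square both sides: 6x - 32 = 8^2 = 64
6x = 64 + 32 = 96
x = 16
Check: sqrt(6*16 - 32) = sqrt(64) = 8 ✓

x = 16


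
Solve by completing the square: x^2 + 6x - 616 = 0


Start: x^2 + 6x - 616 = 0
Move constant: x^2 + 6x = 616
Half of 6 is 3, squared is 9
Add 9 to both sides: x^2 + 6x + 9 = 625
(x + 3)^2 = 625
x + 3 = ±25
x = -3 + 25 = 22 or x = -3 - 25 = -28

x = -28, x = 22


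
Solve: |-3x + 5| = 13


An absolute value equation |expr| = 13 gives two cases:
Case 1: -3x + 5 = 13
  -3x = 8, so x = -8/3
Case 2: -3x + 5 = -13
  -3x = -18, so x = 6

x = -8/3, x = 6


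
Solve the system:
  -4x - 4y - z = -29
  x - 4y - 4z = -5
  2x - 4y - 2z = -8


Using Cramer's rule. Expand each determinant along the first row.
D  = (-4)*[(-4)*(-2) - (-4)*(-4)] - (-4)*[1*(-2) - (-4)*2] + (-1)*[1*(-4) - (-4)*2]
  = (-4)*(-8) - (-4)*(6) + (-1)*(4) = 52
Dx = (-29)*[(-4)*(-2) - (-4)*(-4)] - (-4)*[(-5)*(-2) - (-4)*(-8)] + (-1)*[(-5)*(-4) - (-4)*(-8)]
  = (-29)*(-8) - (-4)*(-22) + (-1)*(-12) = 156
Dy = (-4)*[(-5)*(-2) - (-4)*(-8)] - (-29)*[1*(-2) - (-4)*2] + (-1)*[1*(-8) - (-5)*2]
  = (-4)*(-22) - (-29)*(6) + (-1)*(2) = 260
Dz = (-4)*[(-4)*(-8) - (-5)*(-4)] - (-4)*[1*(-8) - (-5)*2] + (-29)*[1*(-4) - (-4)*2]
  = (-4)*(12) - (-4)*(2) + (-29)*(4) = -156
x = Dx/D = 156/52 = 3, y = Dy/D = 260/52 = 5, z = Dz/D = -156/52 = -3
Check eq1: (-4)(3) + (-4)(5) + (-1)(-3) = -29 = -29 ✓
Check eq2: (1)(3) + (-4)(5) + (-4)(-3) = -5 = -5 ✓
Check eq3: (2)(3) + (-4)(5) + (-2)(-3) = -8 = -8 ✓

x = 3, y = 5, z = -3


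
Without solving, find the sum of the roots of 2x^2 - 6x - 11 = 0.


By Vieta's formulas for ax^2 + bx + c = 0:
  Sum of roots = -b/a
  Product of roots = c/a

Here a = 2, b = -6, c = -11
Sum = -(-6)/2 = 3
Product = -11/2 = -11/2

Sum = 3


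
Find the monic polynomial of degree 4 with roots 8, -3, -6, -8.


A monic polynomial with roots 8, -3, -6, -8 is:
p(x) = (x - 8)(x + 3)(x + 6)(x + 8)
After multiplying by (x - 8): x - 8
After multiplying by (x + 3): x^2 - 5x - 24
After multiplying by (x + 6): x^3 + x^2 - 54x - 144
After multiplying by (x + 8): x^4 + 9x^3 - 46x^2 - 576x - 1152

x^4 + 9x^3 - 46x^2 - 576x - 1152


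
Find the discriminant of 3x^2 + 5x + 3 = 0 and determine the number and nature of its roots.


For ax^2 + bx + c = 0, discriminant D = b^2 - 4ac
Here a = 3, b = 5, c = 3
D = (5)^2 - 4(3)(3) = 25 - 36 = -11

D = -11 < 0
The equation has no real roots (2 complex conjugate roots).

Discriminant = -11, no real roots (2 complex conjugate roots)


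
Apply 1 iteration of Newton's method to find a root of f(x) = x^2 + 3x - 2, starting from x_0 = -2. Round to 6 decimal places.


Newton's method: x_(n+1) = x_n - f(x_n)/f'(x_n)
f(x) = x^2 + 3x - 2
f'(x) = 2x + 3

Iteration 1:
  f(-2.000000) = -4.000000
  f'(-2.000000) = -1.000000
  x_1 = -2.000000 - (-4.000000)/(-1.000000) = -6.000000

x_1 = -6.000000


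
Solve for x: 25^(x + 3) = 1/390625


Express both sides with the same base.
1/390625 = 25^(-4)
Since the bases match, equate exponents: x + 3 = -4
So x = -4 - (3) = -7

x = -7


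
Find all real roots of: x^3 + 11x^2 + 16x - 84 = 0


Let p(x) = x^3 + 11x^2 + 16x - 84. By the rational root theorem (leading coefficient 1), any rational root is an integer divisor of 84: try ±1, ±2, ... in turn.
Test x = 1: value = -56 ≠ 0.
Test x = -1: value = -90 ≠ 0.
Test x = 2: value = 0 ✓, so (x - 2) is a factor.
Synthetic division by (x - 2): bring down 1; 1(2) + 11 = 13; 13(2) + 16 = 42; 42(2) - 84 = 0 → quotient x^2 + 13x + 42, remainder 0.
Solve the quadratic x^2 + 13x + 42 = 0: discriminant = 13^2 - 4(1)(42) = 169 - 168 = 1.
sqrt(1) = 1, so x = (-13 ± 1)/2: x = -6 or x = -7.

x = -7, x = -6, x = 2


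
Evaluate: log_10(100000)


We need the exponent such that 10^? = 100000
10^5 = 100000
Therefore log_10(100000) = 5

5


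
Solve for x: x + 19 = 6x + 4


Starting with: x + 19 = 6x + 4
Move all x terms to left: (1 - 6)x = 4 - 19
Simplify: -5x = -15
Divide both sides by -5: x = 3

x = 3


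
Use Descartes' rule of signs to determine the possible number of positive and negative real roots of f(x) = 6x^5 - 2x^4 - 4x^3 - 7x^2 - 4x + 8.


Descartes' rule of signs:

For positive roots, count sign changes in f(x) = 6x^5 - 2x^4 - 4x^3 - 7x^2 - 4x + 8:
Signs of coefficients: +, -, -, -, -, +
Number of sign changes: 2
Possible positive real roots: 2, 0

For negative roots, examine f(-x) = -6x^5 - 2x^4 + 4x^3 - 7x^2 + 4x + 8:
Signs of coefficients: -, -, +, -, +, +
Number of sign changes: 3
Possible negative real roots: 3, 1

Positive roots: 2 or 0; Negative roots: 3 or 1


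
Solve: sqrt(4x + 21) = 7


Square both sides: 4x + 21 = 7^2 = 49
4x = 49 - 21 = 28
x = 7
Check: sqrt(4*7 + 21) = sqrt(49) = 7 ✓

x = 7


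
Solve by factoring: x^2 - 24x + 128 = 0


We need two numbers that multiply to 128 and add to -24.
Those numbers are -16 and -8 (since (-16) * (-8) = 128 and (-16) + (-8) = -24).
So x^2 - 24x + 128 = (x - 16)(x - 8) = 0
Setting each factor to zero: x = 16 or x = 8

x = 8, x = 16


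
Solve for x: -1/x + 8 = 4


Subtract 8 from both sides: -1/x = -4
Multiply both sides by x: -1 = -4 * x
Divide by -4: x = 1/4

x = 1/4


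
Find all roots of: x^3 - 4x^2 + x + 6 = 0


Let p(x) = x^3 - 4x^2 + x + 6. By the rational root theorem (leading coefficient 1), any rational root is an integer divisor of 6: try ±1, ±2, ... in turn.
Test x = 1: value = 4 ≠ 0.
Test x = -1: value = 0 ✓, so (x + 1) is a factor.
Synthetic division by (x + 1): bring down 1; 1(-1) - 4 = -5; (-5)(-1) + 1 = 6; 6(-1) + 6 = 0 → quotient x^2 - 5x + 6, remainder 0.
Solve the quadratic x^2 - 5x + 6 = 0: discriminant = (-5)^2 - 4(1)(6) = 25 - 24 = 1.
sqrt(1) = 1, so x = (5 ± 1)/2: x = 3 or x = 2.
Collecting all roots found:

x = -1, x = 2, x = 3


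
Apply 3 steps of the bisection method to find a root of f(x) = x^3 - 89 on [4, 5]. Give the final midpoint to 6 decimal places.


f(x) = x^3 - 89
f(4) = -25 < 0
f(5) = 36 > 0

Step 1: midpoint = (4.000000 + 5.000000)/2 = 4.500000
  f(4.500000) = 2.125000
  f(mid) > 0, so root is in [4.000000, 4.500000]

Step 2: midpoint = (4.000000 + 4.500000)/2 = 4.250000
  f(4.250000) = -12.234375
  f(mid) < 0, so root is in [4.250000, 4.500000]

Step 3: midpoint = (4.250000 + 4.500000)/2 = 4.375000
  f(4.375000) = -5.259766
  f(mid) < 0, so root is in [4.375000, 4.500000]

midpoint = 4.375000


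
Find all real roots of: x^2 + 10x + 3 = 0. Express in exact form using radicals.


Using the quadratic formula: x = (-b ± sqrt(b^2 - 4ac)) / (2a)
Here a = 1, b = 10, c = 3
Discriminant = b^2 - 4ac = 10^2 - 4(1)(3) = 100 - 12 = 88
Since discriminant = 88 > 0, there are two real roots.
x = (-10 ± 2*sqrt(22)) / 2
Simplifying: x = -5 ± sqrt(22)
Numerically: x ≈ -0.3096 or x ≈ -9.6904

x = -5 + sqrt(22) or x = -5 - sqrt(22)


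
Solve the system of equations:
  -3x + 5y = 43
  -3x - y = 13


Using Cramer's rule:
Determinant D = (-3)(-1) - (-3)(5) = 3 + 15 = 18
Dx = (43)(-1) - (13)(5) = -43 - 65 = -108
Dy = (-3)(13) - (-3)(43) = -39 + 129 = 90
x = Dx/D = -108/18 = -6
y = Dy/D = 90/18 = 5

x = -6, y = 5


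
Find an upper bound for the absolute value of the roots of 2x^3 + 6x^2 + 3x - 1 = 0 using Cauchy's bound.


Cauchy's bound: all roots r satisfy |r| <= 1 + max(|a_i/a_n|) for i = 0,...,n-1
where a_n is the leading coefficient.

Coefficients: [2, 6, 3, -1]
Leading coefficient a_n = 2
Ratios |a_i/a_n|: 3, 3/2, 1/2
Maximum ratio: 3
Cauchy's bound: |r| <= 1 + 3 = 4

Upper bound = 4


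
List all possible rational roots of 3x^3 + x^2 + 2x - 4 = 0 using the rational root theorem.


Rational root theorem: possible roots are ±p/q where:
  p divides the constant term (-4): p ∈ {1, 2, 4}
  q divides the leading coefficient (3): q ∈ {1, 3}

All possible rational roots: -4, -2, -4/3, -1, -2/3, -1/3, 1/3, 2/3, 1, 4/3, 2, 4

-4, -2, -4/3, -1, -2/3, -1/3, 1/3, 2/3, 1, 4/3, 2, 4


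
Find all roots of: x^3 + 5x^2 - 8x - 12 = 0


Let p(x) = x^3 + 5x^2 - 8x - 12. By the rational root theorem (leading coefficient 1), any rational root is an integer divisor of 12: try ±1, ±2, ... in turn.
Test x = 1: value = -14 ≠ 0.
Test x = -1: value = 0 ✓, so (x + 1) is a factor.
Synthetic division by (x + 1): bring down 1; 1(-1) + 5 = 4; 4(-1) - 8 = -12; (-12)(-1) - 12 = 0 → quotient x^2 + 4x - 12, remainder 0.
Solve the quadratic x^2 + 4x - 12 = 0: discriminant = 4^2 - 4(1)(-12) = 16 + 48 = 64.
sqrt(64) = 8, so x = (-4 ± 8)/2: x = 2 or x = -6.
Collecting all roots found:

x = -6, x = -1, x = 2


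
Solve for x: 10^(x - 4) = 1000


Express both sides with the same base.
1000 = 10^3
Since the bases match, equate exponents: x - 4 = 3
So x = 3 - (-4) = 7

x = 7


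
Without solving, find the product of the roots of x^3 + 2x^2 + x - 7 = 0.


By Vieta's formulas for x^3 + bx^2 + cx + d = 0:
  r1 + r2 + r3 = -b/a = -2
  r1*r2 + r1*r3 + r2*r3 = c/a = 1
  r1*r2*r3 = -d/a = 7


Product = 7


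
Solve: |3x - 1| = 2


An absolute value equation |expr| = 2 gives two cases:
Case 1: 3x - 1 = 2
  3x = 3, so x = 1
Case 2: 3x - 1 = -2
  3x = -1, so x = -1/3

x = -1/3, x = 1


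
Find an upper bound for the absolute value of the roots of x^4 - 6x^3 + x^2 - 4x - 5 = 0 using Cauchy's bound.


Cauchy's bound: all roots r satisfy |r| <= 1 + max(|a_i/a_n|) for i = 0,...,n-1
where a_n is the leading coefficient.

Coefficients: [1, -6, 1, -4, -5]
Leading coefficient a_n = 1
Ratios |a_i/a_n|: 6, 1, 4, 5
Maximum ratio: 6
Cauchy's bound: |r| <= 1 + 6 = 7

Upper bound = 7


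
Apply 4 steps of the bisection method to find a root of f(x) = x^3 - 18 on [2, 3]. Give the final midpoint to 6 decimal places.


f(x) = x^3 - 18
f(2) = -10 < 0
f(3) = 9 > 0

Step 1: midpoint = (2.000000 + 3.000000)/2 = 2.500000
  f(2.500000) = -2.375000
  f(mid) < 0, so root is in [2.500000, 3.000000]

Step 2: midpoint = (2.500000 + 3.000000)/2 = 2.750000
  f(2.750000) = 2.796875
  f(mid) > 0, so root is in [2.500000, 2.750000]

Step 3: midpoint = (2.500000 + 2.750000)/2 = 2.625000
  f(2.625000) = 0.087891
  f(mid) > 0, so root is in [2.500000, 2.625000]

Step 4: midpoint = (2.500000 + 2.625000)/2 = 2.562500
  f(2.562500) = -1.173584
  f(mid) < 0, so root is in [2.562500, 2.625000]

midpoint = 2.562500


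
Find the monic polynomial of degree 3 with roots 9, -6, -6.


A monic polynomial with roots 9, -6, -6 is:
p(x) = (x - 9)(x + 6)(x + 6)
After multiplying by (x - 9): x - 9
After multiplying by (x + 6): x^2 - 3x - 54
After multiplying by (x + 6): x^3 + 3x^2 - 72x - 324

x^3 + 3x^2 - 72x - 324


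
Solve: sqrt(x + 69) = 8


Square both sides: x + 69 = 8^2 = 64
x = 64 - 69 = -5
x = -5
Check: sqrt(1*(-5) + 69) = sqrt(64) = 8 ✓

x = -5


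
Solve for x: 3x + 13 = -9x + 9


Starting with: 3x + 13 = -9x + 9
Move all x terms to left: (3 + 9)x = 9 - 13
Simplify: 12x = -4
Divide both sides by 12: x = -1/3

x = -1/3


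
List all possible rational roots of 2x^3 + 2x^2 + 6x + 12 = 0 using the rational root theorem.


Rational root theorem: possible roots are ±p/q where:
  p divides the constant term (12): p ∈ {1, 2, 3, 4, 6, 12}
  q divides the leading coefficient (2): q ∈ {1, 2}

All possible rational roots: -12, -6, -4, -3, -2, -3/2, -1, -1/2, 1/2, 1, 3/2, 2, 3, 4, 6, 12

-12, -6, -4, -3, -2, -3/2, -1, -1/2, 1/2, 1, 3/2, 2, 3, 4, 6, 12


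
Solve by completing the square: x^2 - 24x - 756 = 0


Start: x^2 - 24x - 756 = 0
Move constant: x^2 - 24x = 756
Half of -24 is -12, squared is 144
Add 144 to both sides: x^2 - 24x + 144 = 900
(x - 12)^2 = 900
x - 12 = ±30
x = 12 + 30 = 42 or x = 12 - 30 = -18

x = -18, x = 42


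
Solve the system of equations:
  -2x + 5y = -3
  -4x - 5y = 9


Using Cramer's rule:
Determinant D = (-2)(-5) - (-4)(5) = 10 + 20 = 30
Dx = (-3)(-5) - (9)(5) = 15 - 45 = -30
Dy = (-2)(9) - (-4)(-3) = -18 - 12 = -30
x = Dx/D = -30/30 = -1
y = Dy/D = -30/30 = -1

x = -1, y = -1


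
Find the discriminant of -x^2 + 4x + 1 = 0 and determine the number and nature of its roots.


For ax^2 + bx + c = 0, discriminant D = b^2 - 4ac
Here a = -1, b = 4, c = 1
D = (4)^2 - 4(-1)(1) = 16 + 4 = 20

D = 20 > 0 but not a perfect square
The equation has 2 distinct real irrational roots.

Discriminant = 20, 2 distinct real irrational roots


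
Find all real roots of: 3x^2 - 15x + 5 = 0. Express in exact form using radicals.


Using the quadratic formula: x = (-b ± sqrt(b^2 - 4ac)) / (2a)
Here a = 3, b = -15, c = 5
Discriminant = b^2 - 4ac = (-15)^2 - 4(3)(5) = 225 - 60 = 165
Since discriminant = 165 > 0, there are two real roots.
x = (15 ± sqrt(165)) / 6
Numerically: x ≈ 4.6409 or x ≈ 0.3591

x = (15 + sqrt(165)) / 6 or x = (15 - sqrt(165)) / 6


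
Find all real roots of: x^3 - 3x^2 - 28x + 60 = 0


Let p(x) = x^3 - 3x^2 - 28x + 60. By the rational root theorem (leading coefficient 1), any rational root is an integer divisor of 60: try ±1, ±2, ... in turn.
Test x = 1: value = 30 ≠ 0.
Test x = -1: value = 84 ≠ 0.
Test x = 2: value = 0 ✓, so (x - 2) is a factor.
Synthetic division by (x - 2): bring down 1; 1(2) - 3 = -1; (-1)(2) - 28 = -30; (-30)(2) + 60 = 0 → quotient x^2 - x - 30, remainder 0.
Solve the quadratic x^2 - x - 30 = 0: discriminant = (-1)^2 - 4(1)(-30) = 1 + 120 = 121.
sqrt(121) = 11, so x = (1 ± 11)/2: x = 6 or x = -5.

x = -5, x = 2, x = 6


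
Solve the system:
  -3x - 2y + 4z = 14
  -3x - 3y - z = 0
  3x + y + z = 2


Using Cramer's rule. Expand each determinant along the first row.
D  = (-3)*[(-3)*1 - (-1)*1] - (-2)*[(-3)*1 - (-1)*3] + 4*[(-3)*1 - (-3)*3]
  = (-3)*(-2) - (-2)*(0) + 4*(6) = 30
Dx = 14*[(-3)*1 - (-1)*1] - (-2)*[0*1 - (-1)*2] + 4*[0*1 - (-3)*2]
  = 14*(-2) - (-2)*(2) + 4*(6) = 0
Dy = (-3)*[0*1 - (-1)*2] - 14*[(-3)*1 - (-1)*3] + 4*[(-3)*2 - 0*3]
  = (-3)*(2) - 14*(0) + 4*(-6) = -30
Dz = (-3)*[(-3)*2 - 0*1] - (-2)*[(-3)*2 - 0*3] + 14*[(-3)*1 - (-3)*3]
  = (-3)*(-6) - (-2)*(-6) + 14*(6) = 90
x = Dx/D = 0/30 = 0, y = Dy/D = -30/30 = -1, z = Dz/D = 90/30 = 3
Check eq1: (-3)(0) + (-2)(-1) + (4)(3) = 14 = 14 ✓
Check eq2: (-3)(0) + (-3)(-1) + (-1)(3) = 0 = 0 ✓
Check eq3: (3)(0) + (1)(-1) + (1)(3) = 2 = 2 ✓

x = 0, y = -1, z = 3


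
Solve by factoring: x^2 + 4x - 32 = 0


We need two numbers that multiply to -32 and add to 4.
Those numbers are -4 and 8 (since (-4) * 8 = -32 and (-4) + 8 = 4).
So x^2 + 4x - 32 = (x - 4)(x + 8) = 0
Setting each factor to zero: x = 4 or x = -8

x = -8, x = 4


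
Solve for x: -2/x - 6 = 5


Subtract -6 from both sides: -2/x = 11
Multiply both sides by x: -2 = 11 * x
Divide by 11: x = -2/11

x = -2/11


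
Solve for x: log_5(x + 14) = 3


Convert to exponential form: x + 14 = 5^3 = 125
x = 125 - 14 = 111
Check: log_5(111 + 14) = log_5(125) = log_5(125) = 3 ✓

x = 111


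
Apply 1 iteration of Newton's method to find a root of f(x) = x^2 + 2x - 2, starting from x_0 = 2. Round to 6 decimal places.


Newton's method: x_(n+1) = x_n - f(x_n)/f'(x_n)
f(x) = x^2 + 2x - 2
f'(x) = 2x + 2

Iteration 1:
  f(2.000000) = 6.000000
  f'(2.000000) = 6.000000
  x_1 = 2.000000 - (6.000000)/(6.000000) = 1.000000

x_1 = 1.000000


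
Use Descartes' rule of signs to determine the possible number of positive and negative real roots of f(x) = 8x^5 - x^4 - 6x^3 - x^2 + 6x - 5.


Descartes' rule of signs:

For positive roots, count sign changes in f(x) = 8x^5 - x^4 - 6x^3 - x^2 + 6x - 5:
Signs of coefficients: +, -, -, -, +, -
Number of sign changes: 3
Possible positive real roots: 3, 1

For negative roots, examine f(-x) = -8x^5 - x^4 + 6x^3 - x^2 - 6x - 5:
Signs of coefficients: -, -, +, -, -, -
Number of sign changes: 2
Possible negative real roots: 2, 0

Positive roots: 3 or 1; Negative roots: 2 or 0


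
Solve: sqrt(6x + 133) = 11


Square both sides: 6x + 133 = 11^2 = 121
6x = 121 - 133 = -12
x = -2
Check: sqrt(6*(-2) + 133) = sqrt(121) = 11 ✓

x = -2


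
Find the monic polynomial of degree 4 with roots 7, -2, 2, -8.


A monic polynomial with roots 7, -2, 2, -8 is:
p(x) = (x - 7)(x + 2)(x - 2)(x + 8)
After multiplying by (x - 7): x - 7
After multiplying by (x + 2): x^2 - 5x - 14
After multiplying by (x - 2): x^3 - 7x^2 - 4x + 28
After multiplying by (x + 8): x^4 + x^3 - 60x^2 - 4x + 224

x^4 + x^3 - 60x^2 - 4x + 224


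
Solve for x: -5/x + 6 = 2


Subtract 6 from both sides: -5/x = -4
Multiply both sides by x: -5 = -4 * x
Divide by -4: x = 5/4

x = 5/4


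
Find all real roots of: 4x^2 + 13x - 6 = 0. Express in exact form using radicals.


Using the quadratic formula: x = (-b ± sqrt(b^2 - 4ac)) / (2a)
Here a = 4, b = 13, c = -6
Discriminant = b^2 - 4ac = 13^2 - 4(4)(-6) = 169 + 96 = 265
Since discriminant = 265 > 0, there are two real roots.
x = (-13 ± sqrt(265)) / 8
Numerically: x ≈ 0.4099 or x ≈ -3.6599

x = (-13 + sqrt(265)) / 8 or x = (-13 - sqrt(265)) / 8


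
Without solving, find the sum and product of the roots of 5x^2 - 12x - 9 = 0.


By Vieta's formulas for ax^2 + bx + c = 0:
  Sum of roots = -b/a
  Product of roots = c/a

Here a = 5, b = -12, c = -9
Sum = -(-12)/5 = 12/5
Product = -9/5 = -9/5

Sum = 12/5, Product = -9/5


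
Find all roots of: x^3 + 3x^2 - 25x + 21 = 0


Let p(x) = x^3 + 3x^2 - 25x + 21. By the rational root theorem (leading coefficient 1), any rational root is an integer divisor of 21: try ±1, ±2, ... in turn.
Test x = 1: value = 0 ✓, so (x - 1) is a factor.
Synthetic division by (x - 1): bring down 1; 1(1) + 3 = 4; 4(1) - 25 = -21; (-21)(1) + 21 = 0 → quotient x^2 + 4x - 21, remainder 0.
Solve the quadratic x^2 + 4x - 21 = 0: discriminant = 4^2 - 4(1)(-21) = 16 + 84 = 100.
sqrt(100) = 10, so x = (-4 ± 10)/2: x = 3 or x = -7.
Collecting all roots found:

x = -7, x = 1, x = 3


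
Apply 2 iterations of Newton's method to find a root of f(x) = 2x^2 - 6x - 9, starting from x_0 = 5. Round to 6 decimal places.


Newton's method: x_(n+1) = x_n - f(x_n)/f'(x_n)
f(x) = 2x^2 - 6x - 9
f'(x) = 4x - 6

Iteration 1:
  f(5.000000) = 11.000000
  f'(5.000000) = 14.000000
  x_1 = 5.000000 - (11.000000)/(14.000000) = 4.214286

Iteration 2:
  f(4.214286) = 1.234694
  f'(4.214286) = 10.857143
  x_2 = 4.214286 - (1.234694)/(10.857143) = 4.100564

x_2 = 4.100564


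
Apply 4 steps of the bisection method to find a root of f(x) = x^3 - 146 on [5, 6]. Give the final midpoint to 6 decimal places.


f(x) = x^3 - 146
f(5) = -21 < 0
f(6) = 70 > 0

Step 1: midpoint = (5.000000 + 6.000000)/2 = 5.500000
  f(5.500000) = 20.375000
  f(mid) > 0, so root is in [5.000000, 5.500000]

Step 2: midpoint = (5.000000 + 5.500000)/2 = 5.250000
  f(5.250000) = -1.296875
  f(mid) < 0, so root is in [5.250000, 5.500000]

Step 3: midpoint = (5.250000 + 5.500000)/2 = 5.375000
  f(5.375000) = 9.287109
  f(mid) > 0, so root is in [5.250000, 5.375000]

Step 4: midpoint = (5.250000 + 5.375000)/2 = 5.312500
  f(5.312500) = 3.932861
  f(mid) > 0, so root is in [5.250000, 5.312500]

midpoint = 5.312500


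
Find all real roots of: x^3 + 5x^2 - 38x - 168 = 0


Let p(x) = x^3 + 5x^2 - 38x - 168. By the rational root theorem (leading coefficient 1), any rational root is an integer divisor of 168: try ±1, ±2, ... in turn.
Test x = 1: value = -200 ≠ 0.
Test x = -1: value = -126 ≠ 0.
Test x = 2: value = -216 ≠ 0.
Test x = -2: value = -80 ≠ 0.
Test x = 3: value = -210 ≠ 0.
Test x = -3: value = -36 ≠ 0.
Test x = 4: value = -176 ≠ 0.
Test x = -4: value = 0 ✓, so (x + 4) is a factor.
Synthetic division by (x + 4): bring down 1; 1(-4) + 5 = 1; 1(-4) - 38 = -42; (-42)(-4) - 168 = 0 → quotient x^2 + x - 42, remainder 0.
Solve the quadratic x^2 + x - 42 = 0: discriminant = 1^2 - 4(1)(-42) = 1 + 168 = 169.
sqrt(169) = 13, so x = (-1 ± 13)/2: x = 6 or x = -7.

x = -7, x = -4, x = 6


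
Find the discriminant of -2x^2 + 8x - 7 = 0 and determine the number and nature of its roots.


For ax^2 + bx + c = 0, discriminant D = b^2 - 4ac
Here a = -2, b = 8, c = -7
D = (8)^2 - 4(-2)(-7) = 64 - 56 = 8

D = 8 > 0 but not a perfect square
The equation has 2 distinct real irrational roots.

Discriminant = 8, 2 distinct real irrational roots


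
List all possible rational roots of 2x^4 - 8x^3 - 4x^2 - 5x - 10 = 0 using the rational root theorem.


Rational root theorem: possible roots are ±p/q where:
  p divides the constant term (-10): p ∈ {1, 2, 5, 10}
  q divides the leading coefficient (2): q ∈ {1, 2}

All possible rational roots: -10, -5, -5/2, -2, -1, -1/2, 1/2, 1, 2, 5/2, 5, 10

-10, -5, -5/2, -2, -1, -1/2, 1/2, 1, 2, 5/2, 5, 10


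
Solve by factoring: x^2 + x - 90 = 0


We need two numbers that multiply to -90 and add to 1.
Those numbers are -9 and 10 (since (-9) * 10 = -90 and (-9) + 10 = 1).
So x^2 + x - 90 = (x - 9)(x + 10) = 0
Setting each factor to zero: x = 9 or x = -10

x = -10, x = 9


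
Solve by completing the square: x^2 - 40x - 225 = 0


Start: x^2 - 40x - 225 = 0
Move constant: x^2 - 40x = 225
Half of -40 is -20, squared is 400
Add 400 to both sides: x^2 - 40x + 400 = 625
(x - 20)^2 = 625
x - 20 = ±25
x = 20 + 25 = 45 or x = 20 - 25 = -5

x = -5, x = 45


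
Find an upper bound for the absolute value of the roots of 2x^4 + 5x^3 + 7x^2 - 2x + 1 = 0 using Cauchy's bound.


Cauchy's bound: all roots r satisfy |r| <= 1 + max(|a_i/a_n|) for i = 0,...,n-1
where a_n is the leading coefficient.

Coefficients: [2, 5, 7, -2, 1]
Leading coefficient a_n = 2
Ratios |a_i/a_n|: 5/2, 7/2, 1, 1/2
Maximum ratio: 7/2
Cauchy's bound: |r| <= 1 + 7/2 = 9/2

Upper bound = 9/2


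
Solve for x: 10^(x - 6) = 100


Express both sides with the same base.
100 = 10^2
Since the bases match, equate exponents: x - 6 = 2
So x = 2 - (-6) = 8

x = 8


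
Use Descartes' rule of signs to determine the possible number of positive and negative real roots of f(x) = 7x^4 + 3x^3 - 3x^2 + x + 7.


Descartes' rule of signs:

For positive roots, count sign changes in f(x) = 7x^4 + 3x^3 - 3x^2 + x + 7:
Signs of coefficients: +, +, -, +, +
Number of sign changes: 2
Possible positive real roots: 2, 0

For negative roots, examine f(-x) = 7x^4 - 3x^3 - 3x^2 - x + 7:
Signs of coefficients: +, -, -, -, +
Number of sign changes: 2
Possible negative real roots: 2, 0

Positive roots: 2 or 0; Negative roots: 2 or 0


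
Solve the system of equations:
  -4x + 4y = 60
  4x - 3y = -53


Using Cramer's rule:
Determinant D = (-4)(-3) - (4)(4) = 12 - 16 = -4
Dx = (60)(-3) - (-53)(4) = -180 + 212 = 32
Dy = (-4)(-53) - (4)(60) = 212 - 240 = -28
x = Dx/D = 32/-4 = -8
y = Dy/D = -28/-4 = 7

x = -8, y = 7


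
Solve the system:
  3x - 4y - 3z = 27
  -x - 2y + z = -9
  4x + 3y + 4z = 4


Using Cramer's rule. Expand each determinant along the first row.
D  = 3*[(-2)*4 - 1*3] - (-4)*[(-1)*4 - 1*4] + (-3)*[(-1)*3 - (-2)*4]
  = 3*(-11) - (-4)*(-8) + (-3)*(5) = -80
Dx = 27*[(-2)*4 - 1*3] - (-4)*[(-9)*4 - 1*4] + (-3)*[(-9)*3 - (-2)*4]
  = 27*(-11) - (-4)*(-40) + (-3)*(-19) = -400
Dy = 3*[(-9)*4 - 1*4] - 27*[(-1)*4 - 1*4] + (-3)*[(-1)*4 - (-9)*4]
  = 3*(-40) - 27*(-8) + (-3)*(32) = 0
Dz = 3*[(-2)*4 - (-9)*3] - (-4)*[(-1)*4 - (-9)*4] + 27*[(-1)*3 - (-2)*4]
  = 3*(19) - (-4)*(32) + 27*(5) = 320
x = Dx/D = -400/-80 = 5, y = Dy/D = 0/-80 = 0, z = Dz/D = 320/-80 = -4
Check eq1: (3)(5) + (-4)(0) + (-3)(-4) = 27 = 27 ✓
Check eq2: (-1)(5) + (-2)(0) + (1)(-4) = -9 = -9 ✓
Check eq3: (4)(5) + (3)(0) + (4)(-4) = 4 = 4 ✓

x = 5, y = 0, z = -4


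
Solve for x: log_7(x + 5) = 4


Convert to exponential form: x + 5 = 7^4 = 2401
x = 2401 - 5 = 2396
Check: log_7(2396 + 5) = log_7(2401) = log_7(2401) = 4 ✓

x = 2396


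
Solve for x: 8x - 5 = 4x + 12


Starting with: 8x - 5 = 4x + 12
Move all x terms to left: (8 - 4)x = 12 + 5
Simplify: 4x = 17
Divide both sides by 4: x = 17/4

x = 17/4


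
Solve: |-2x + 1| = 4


An absolute value equation |expr| = 4 gives two cases:
Case 1: -2x + 1 = 4
  -2x = 3, so x = -3/2
Case 2: -2x + 1 = -4
  -2x = -5, so x = 5/2

x = -3/2, x = 5/2


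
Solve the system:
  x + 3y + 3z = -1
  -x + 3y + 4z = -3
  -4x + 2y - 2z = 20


Using Cramer's rule. Expand each determinant along the first row.
D  = 1*[3*(-2) - 4*2] - 3*[(-1)*(-2) - 4*(-4)] + 3*[(-1)*2 - 3*(-4)]
  = 1*(-14) - 3*(18) + 3*(10) = -38
Dx = (-1)*[3*(-2) - 4*2] - 3*[(-3)*(-2) - 4*20] + 3*[(-3)*2 - 3*20]
  = (-1)*(-14) - 3*(-74) + 3*(-66) = 38
Dy = 1*[(-3)*(-2) - 4*20] - (-1)*[(-1)*(-2) - 4*(-4)] + 3*[(-1)*20 - (-3)*(-4)]
  = 1*(-74) - (-1)*(18) + 3*(-32) = -152
Dz = 1*[3*20 - (-3)*2] - 3*[(-1)*20 - (-3)*(-4)] + (-1)*[(-1)*2 - 3*(-4)]
  = 1*(66) - 3*(-32) + (-1)*(10) = 152
x = Dx/D = 38/-38 = -1, y = Dy/D = -152/-38 = 4, z = Dz/D = 152/-38 = -4
Check eq1: (1)(-1) + (3)(4) + (3)(-4) = -1 = -1 ✓
Check eq2: (-1)(-1) + (3)(4) + (4)(-4) = -3 = -3 ✓
Check eq3: (-4)(-1) + (2)(4) + (-2)(-4) = 20 = 20 ✓

x = -1, y = 4, z = -4


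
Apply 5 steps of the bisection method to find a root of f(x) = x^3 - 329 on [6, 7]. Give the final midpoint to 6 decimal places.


f(x) = x^3 - 329
f(6) = -113 < 0
f(7) = 14 > 0

Step 1: midpoint = (6.000000 + 7.000000)/2 = 6.500000
  f(6.500000) = -54.375000
  f(mid) < 0, so root is in [6.500000, 7.000000]

Step 2: midpoint = (6.500000 + 7.000000)/2 = 6.750000
  f(6.750000) = -21.453125
  f(mid) < 0, so root is in [6.750000, 7.000000]

Step 3: midpoint = (6.750000 + 7.000000)/2 = 6.875000
  f(6.875000) = -4.048828
  f(mid) < 0, so root is in [6.875000, 7.000000]

Step 4: midpoint = (6.875000 + 7.000000)/2 = 6.937500
  f(6.937500) = 4.894287
  f(mid) > 0, so root is in [6.875000, 6.937500]

Step 5: midpoint = (6.875000 + 6.937500)/2 = 6.906250
  f(6.906250) = 0.402496
  f(mid) > 0, so root is in [6.875000, 6.906250]

midpoint = 6.906250


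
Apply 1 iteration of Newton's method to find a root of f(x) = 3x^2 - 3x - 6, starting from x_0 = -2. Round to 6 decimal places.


Newton's method: x_(n+1) = x_n - f(x_n)/f'(x_n)
f(x) = 3x^2 - 3x - 6
f'(x) = 6x - 3

Iteration 1:
  f(-2.000000) = 12.000000
  f'(-2.000000) = -15.000000
  x_1 = -2.000000 - (12.000000)/(-15.000000) = -1.200000

x_1 = -1.200000


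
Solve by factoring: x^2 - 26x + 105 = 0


We need two numbers that multiply to 105 and add to -26.
Those numbers are -5 and -21 (since (-5) * (-21) = 105 and (-5) + (-21) = -26).
So x^2 - 26x + 105 = (x - 5)(x - 21) = 0
Setting each factor to zero: x = 5 or x = 21

x = 5, x = 21


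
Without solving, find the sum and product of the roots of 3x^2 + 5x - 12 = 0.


By Vieta's formulas for ax^2 + bx + c = 0:
  Sum of roots = -b/a
  Product of roots = c/a

Here a = 3, b = 5, c = -12
Sum = -(5)/3 = -5/3
Product = -12/3 = -4

Sum = -5/3, Product = -4


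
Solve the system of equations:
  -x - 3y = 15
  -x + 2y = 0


Using Cramer's rule:
Determinant D = (-1)(2) - (-1)(-3) = -2 - 3 = -5
Dx = (15)(2) - (0)(-3) = 30 - 0 = 30
Dy = (-1)(0) - (-1)(15) = 0 + 15 = 15
x = Dx/D = 30/-5 = -6
y = Dy/D = 15/-5 = -3

x = -6, y = -3


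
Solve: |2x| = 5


An absolute value equation |expr| = 5 gives two cases:
Case 1: 2x = 5
  2x = 5, so x = 5/2
Case 2: 2x = -5
  2x = -5, so x = -5/2

x = -5/2, x = 5/2


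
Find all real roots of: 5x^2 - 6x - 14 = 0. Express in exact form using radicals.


Using the quadratic formula: x = (-b ± sqrt(b^2 - 4ac)) / (2a)
Here a = 5, b = -6, c = -14
Discriminant = b^2 - 4ac = (-6)^2 - 4(5)(-14) = 36 + 280 = 316
Since discriminant = 316 > 0, there are two real roots.
x = (6 ± 2*sqrt(79)) / 10
Simplifying: x = (3 ± sqrt(79)) / 5
Numerically: x ≈ 2.3776 or x ≈ -1.1776

x = (3 + sqrt(79)) / 5 or x = (3 - sqrt(79)) / 5
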